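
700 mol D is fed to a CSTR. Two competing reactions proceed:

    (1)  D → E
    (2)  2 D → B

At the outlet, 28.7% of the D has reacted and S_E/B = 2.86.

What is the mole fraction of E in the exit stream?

0.179

Conversion of D: D consumed = 0.287 × 700 = 200.9 mol = 1ξ₁ + 2ξ₂.
Selectivity: 1ξ₁ / (1ξ₂) = 2.86 → ξ₁ = 2.86 ξ₂.
Substitute: (1·2.86 + 2) ξ₂ = 200.9 → ξ₂ = 41.34 mol, ξ₁ = 118.2 mol.
Outlet amounts (n = n₀ + Σ ν·ξ):
  D: 700 − 1(118.2) − 2(41.34) = 499.1
  E: 0 + 1(118.2) = 118.2
  B: 0 + 1(41.34) = 41.34
Total out = 658.7 mol; y_E = 118.2 / 658.7 = 0.1795.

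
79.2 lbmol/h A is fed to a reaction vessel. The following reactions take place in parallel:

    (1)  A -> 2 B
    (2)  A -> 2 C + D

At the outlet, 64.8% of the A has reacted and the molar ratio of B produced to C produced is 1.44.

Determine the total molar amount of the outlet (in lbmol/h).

Conversion of A: A consumed = 0.648 × 79.2 = 51.32 lbmol/h = 1ξ₁ + 1ξ₂.
Selectivity: 2ξ₁ / (2ξ₂) = 1.44 → ξ₁ = 1.44 ξ₂.
Substitute: (1·1.44 + 1) ξ₂ = 51.32 → ξ₂ = 21.03 lbmol/h, ξ₁ = 30.29 lbmol/h.
Outlet amounts (n = n₀ + Σ ν·ξ):
  A: 79.2 − 1(30.29) − 1(21.03) = 27.88
  B: 0 + 2(30.29) = 60.58
  C: 0 + 2(21.03) = 42.07
  D: 0 + 1(21.03) = 21.03
Total out = 27.88 + 60.58 + 42.07 + 21.03 = 151.6 lbmol/h.

152 lbmol/h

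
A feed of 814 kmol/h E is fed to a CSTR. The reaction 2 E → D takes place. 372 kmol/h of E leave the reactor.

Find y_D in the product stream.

For E: n = n₀ − 2ξ → 372 = 814 − 2ξ, giving ξ = 221 kmol/h.
Outlet amounts (n = n₀ + ν ξ):
  E: 814 − 2(221) = 372
  D: 0 + 1(221) = 221
Total out = 593 kmol/h; y_D = 221 / 593 = 0.3727.

0.373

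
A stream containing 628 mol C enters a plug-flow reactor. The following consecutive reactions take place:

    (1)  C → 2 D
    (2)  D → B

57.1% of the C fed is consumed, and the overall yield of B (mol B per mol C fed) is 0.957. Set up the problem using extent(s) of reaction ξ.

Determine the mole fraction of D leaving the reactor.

Conversion of C: C consumed = 1ξ₁ = 0.571 × 628 → ξ₁ = 358.6 mol.
Yield of B: 1ξ₂ / 628 = 0.957 → ξ₂ = 601 mol.
Outlet amounts (n = n₀ + Σ ν·ξ):
  C: 628 − 1(358.6) = 269.4
  D: 0 + 2(358.6) − 1(601) = 116.2
  B: 0 + 1(601) = 601
Total out = 986.6 mol; y_D = 116.2 / 986.6 = 0.1178.

0.118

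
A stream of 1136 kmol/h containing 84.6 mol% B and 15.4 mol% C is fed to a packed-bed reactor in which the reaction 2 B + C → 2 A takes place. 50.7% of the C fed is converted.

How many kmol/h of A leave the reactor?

C reacted = 0.507 × 174.9 = 88.7 kmol/h; ν_C = −1, so ξ = 88.7/1 = 88.7 kmol/h.
Outlet amounts (n = n₀ + ν ξ):
  B: 961.1 − 2(88.7) = 783.7
  C: 174.9 − 1(88.7) = 86.25
  A: 0 + 2(88.7) = 177.4

177 kmol/h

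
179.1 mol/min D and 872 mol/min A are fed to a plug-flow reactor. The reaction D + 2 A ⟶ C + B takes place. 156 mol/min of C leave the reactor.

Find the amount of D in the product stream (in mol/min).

For C: n = n₀ + 1ξ → 156 = 0 + 1ξ, giving ξ = 156 mol/min.
Outlet amounts (n = n₀ + ν ξ):
  D: 179.1 − 1(156) = 23.1
  A: 872 − 2(156) = 560
  C: 0 + 1(156) = 156
  B: 0 + 1(156) = 156

23.1 mol/min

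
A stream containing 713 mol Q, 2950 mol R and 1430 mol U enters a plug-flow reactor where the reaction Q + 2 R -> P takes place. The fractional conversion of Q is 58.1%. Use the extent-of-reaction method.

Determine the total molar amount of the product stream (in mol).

4260 mol

Q reacted = 0.581 × 713 = 414.3 mol; ν_Q = −1, so ξ = 414.3/1 = 414.3 mol.
Outlet amounts (n = n₀ + ν ξ):
  Q: 713 − 1(414.3) = 298.7
  R: 2950 − 2(414.3) = 2121
  P: 0 + 1(414.3) = 414.3
  U: 1430 (inert)
Total out = 298.7 + 2121 + 414.3 + 1430 = 4264 mol.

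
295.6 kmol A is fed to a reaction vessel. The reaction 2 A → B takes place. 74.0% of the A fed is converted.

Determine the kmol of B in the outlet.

109 kmol

A reacted = 0.74 × 295.6 = 218.7 kmol; ν_A = −2, so ξ = 218.7/2 = 109.4 kmol.
Outlet amounts (n = n₀ + ν ξ):
  A: 295.6 − 2(109.4) = 76.86
  B: 0 + 1(109.4) = 109.4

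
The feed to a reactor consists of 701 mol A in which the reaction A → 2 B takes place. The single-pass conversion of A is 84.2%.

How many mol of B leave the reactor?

1180 mol

A reacted = 0.842 × 701 = 590.2 mol; ν_A = −1, so ξ = 590.2/1 = 590.2 mol.
Outlet amounts (n = n₀ + ν ξ):
  A: 701 − 1(590.2) = 110.8
  B: 0 + 2(590.2) = 1180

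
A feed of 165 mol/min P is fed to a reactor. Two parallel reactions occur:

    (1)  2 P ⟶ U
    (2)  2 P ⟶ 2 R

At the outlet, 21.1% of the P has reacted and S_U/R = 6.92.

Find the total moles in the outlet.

Conversion of P: P consumed = 0.211 × 165 = 34.81 mol/min = 2ξ₁ + 2ξ₂.
Selectivity: 1ξ₁ / (2ξ₂) = 6.92 → ξ₁ = 13.84 ξ₂.
Substitute: (2·13.84 + 2) ξ₂ = 34.81 → ξ₂ = 1.173 mol/min, ξ₁ = 16.23 mol/min.
Outlet amounts (n = n₀ + Σ ν·ξ):
  P: 165 − 2(16.23) − 2(1.173) = 130.2
  U: 0 + 1(16.23) = 16.23
  R: 0 + 2(1.173) = 2.346
Total out = 130.2 + 16.23 + 2.346 = 148.8 mol/min.

149 mol/min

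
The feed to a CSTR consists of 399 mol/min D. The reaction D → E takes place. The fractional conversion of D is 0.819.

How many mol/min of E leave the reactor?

D reacted = 0.819 × 399 = 326.8 mol/min; ν_D = −1, so ξ = 326.8/1 = 326.8 mol/min.
Outlet amounts (n = n₀ + ν ξ):
  D: 399 − 1(326.8) = 72.22
  E: 0 + 1(326.8) = 326.8

327 mol/min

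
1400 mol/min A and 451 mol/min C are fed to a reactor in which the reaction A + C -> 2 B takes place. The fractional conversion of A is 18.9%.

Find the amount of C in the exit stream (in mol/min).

186 mol/min

A reacted = 0.189 × 1400 = 264.6 mol/min; ν_A = −1, so ξ = 264.6/1 = 264.6 mol/min.
Outlet amounts (n = n₀ + ν ξ):
  A: 1400 − 1(264.6) = 1135
  C: 451 − 1(264.6) = 186.4
  B: 0 + 2(264.6) = 529.2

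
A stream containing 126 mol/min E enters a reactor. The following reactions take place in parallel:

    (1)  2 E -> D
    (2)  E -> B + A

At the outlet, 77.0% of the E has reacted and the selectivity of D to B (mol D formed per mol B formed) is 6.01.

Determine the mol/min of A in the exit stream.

Conversion of E: E consumed = 0.77 × 126 = 97.02 mol/min = 2ξ₁ + 1ξ₂.
Selectivity: 1ξ₁ / (1ξ₂) = 6.01 → ξ₁ = 6.01 ξ₂.
Substitute: (2·6.01 + 1) ξ₂ = 97.02 → ξ₂ = 7.452 mol/min, ξ₁ = 44.78 mol/min.
Outlet amounts (n = n₀ + Σ ν·ξ):
  E: 126 − 2(44.78) − 1(7.452) = 28.98
  D: 0 + 1(44.78) = 44.78
  B: 0 + 1(7.452) = 7.452
  A: 0 + 1(7.452) = 7.452

7.45 mol/min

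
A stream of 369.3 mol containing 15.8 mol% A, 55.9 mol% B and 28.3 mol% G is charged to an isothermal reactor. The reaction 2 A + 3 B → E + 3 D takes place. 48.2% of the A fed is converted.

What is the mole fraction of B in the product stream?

A reacted = 0.482 × 58.35 = 28.12 mol; ν_A = −2, so ξ = 28.12/2 = 14.06 mol.
Outlet amounts (n = n₀ + ν ξ):
  A: 58.35 − 2(14.06) = 30.22
  B: 206.4 − 3(14.06) = 164.3
  E: 0 + 1(14.06) = 14.06
  D: 0 + 3(14.06) = 42.19
  G: 104.5 (inert)
Total out = 355.2 mol; y_B = 164.3 / 355.2 = 0.4624.

0.462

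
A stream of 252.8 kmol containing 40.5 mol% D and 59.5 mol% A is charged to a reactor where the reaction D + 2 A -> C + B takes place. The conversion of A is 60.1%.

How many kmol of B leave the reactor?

45.2 kmol

A reacted = 0.601 × 150.4 = 90.4 kmol; ν_A = −2, so ξ = 90.4/2 = 45.2 kmol.
Outlet amounts (n = n₀ + ν ξ):
  D: 102.4 − 1(45.2) = 57.18
  A: 150.4 − 2(45.2) = 60.02
  C: 0 + 1(45.2) = 45.2
  B: 0 + 1(45.2) = 45.2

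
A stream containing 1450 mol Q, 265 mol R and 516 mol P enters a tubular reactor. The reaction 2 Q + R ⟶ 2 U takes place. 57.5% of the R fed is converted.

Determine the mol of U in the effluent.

R reacted = 0.575 × 265 = 152.4 mol; ν_R = −1, so ξ = 152.4/1 = 152.4 mol.
Outlet amounts (n = n₀ + ν ξ):
  Q: 1450 − 2(152.4) = 1145
  R: 265 − 1(152.4) = 112.6
  U: 0 + 2(152.4) = 304.8
  P: 516 (inert)

305 mol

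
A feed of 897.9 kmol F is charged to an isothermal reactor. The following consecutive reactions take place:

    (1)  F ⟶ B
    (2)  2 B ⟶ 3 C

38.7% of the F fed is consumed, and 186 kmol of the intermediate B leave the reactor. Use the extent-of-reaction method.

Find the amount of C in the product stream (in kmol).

242 kmol

Conversion of F: F consumed = 1ξ₁ = 0.387 × 897.9 → ξ₁ = 347.5 kmol.
B balance: n_B = 0 + 1ξ₁ − 2ξ₂ = 186 → ξ₂ = (1·347.5 − 186)/2 = 80.74 kmol.
Outlet amounts (n = n₀ + Σ ν·ξ):
  F: 897.9 − 1(347.5) = 550.4
  B: 0 + 1(347.5) − 2(80.74) = 186
  C: 0 + 3(80.74) = 242.2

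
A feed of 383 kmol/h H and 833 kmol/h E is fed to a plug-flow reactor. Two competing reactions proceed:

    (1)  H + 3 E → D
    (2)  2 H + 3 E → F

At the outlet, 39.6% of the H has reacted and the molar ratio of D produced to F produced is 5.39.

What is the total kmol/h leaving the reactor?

Conversion of H: H consumed = 0.396 × 383 = 151.7 kmol/h = 1ξ₁ + 2ξ₂.
Selectivity: 1ξ₁ / (1ξ₂) = 5.39 → ξ₁ = 5.39 ξ₂.
Substitute: (1·5.39 + 2) ξ₂ = 151.7 → ξ₂ = 20.52 kmol/h, ξ₁ = 110.6 kmol/h.
Outlet amounts (n = n₀ + Σ ν·ξ):
  H: 383 − 1(110.6) − 2(20.52) = 231.3
  E: 833 − 3(110.6) − 3(20.52) = 439.6
  D: 0 + 1(110.6) = 110.6
  F: 0 + 1(20.52) = 20.52
Total out = 231.3 + 439.6 + 110.6 + 20.52 = 802 kmol/h.

802 kmol/h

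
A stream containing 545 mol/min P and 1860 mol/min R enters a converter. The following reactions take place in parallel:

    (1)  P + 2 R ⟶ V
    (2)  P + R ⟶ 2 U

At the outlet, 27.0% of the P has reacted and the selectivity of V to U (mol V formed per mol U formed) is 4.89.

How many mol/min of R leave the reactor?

Conversion of P: P consumed = 0.27 × 545 = 147.2 mol/min = 1ξ₁ + 1ξ₂.
Selectivity: 1ξ₁ / (2ξ₂) = 4.89 → ξ₁ = 9.78 ξ₂.
Substitute: (1·9.78 + 1) ξ₂ = 147.2 → ξ₂ = 13.65 mol/min, ξ₁ = 133.5 mol/min.
Outlet amounts (n = n₀ + Σ ν·ξ):
  P: 545 − 1(133.5) − 1(13.65) = 397.9
  R: 1860 − 2(133.5) − 1(13.65) = 1579
  V: 0 + 1(133.5) = 133.5
  U: 0 + 2(13.65) = 27.3

1580 mol/min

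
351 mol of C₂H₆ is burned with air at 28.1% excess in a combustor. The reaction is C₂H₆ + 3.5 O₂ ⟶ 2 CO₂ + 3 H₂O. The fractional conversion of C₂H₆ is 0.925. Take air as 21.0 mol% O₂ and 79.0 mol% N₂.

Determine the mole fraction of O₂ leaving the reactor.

0.0546

Stoichiometric O₂ = 3.5 × 351 = 1228 mol; O₂ fed = 1228 × 1.281 = 1574 mol.
N₂ fed = 1574 × 79/21 = 5920 mol.
Fuel reacted = 0.925 × 351 → ξ = 324.7 mol.
Outlet (n = n₀ + ν ξ):
  C₂H₆: 351 − 1(324.7) = 26.32
  O₂: 1574 − 3.5(324.7) = 437.3
  N₂: 5920 (inert)
  CO₂: 0 + 2(324.7) = 649.4
  H₂O: 0 + 3(324.7) = 974
Total out = 8007 mol; y_O₂ = 437.3 / 8007 = 0.05462.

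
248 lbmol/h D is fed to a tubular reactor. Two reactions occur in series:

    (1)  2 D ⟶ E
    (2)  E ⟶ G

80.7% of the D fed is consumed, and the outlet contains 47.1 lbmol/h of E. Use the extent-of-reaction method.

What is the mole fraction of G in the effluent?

Conversion of D: D consumed = 2ξ₁ = 0.807 × 248 → ξ₁ = 100.1 lbmol/h.
E balance: n_E = 0 + 1ξ₁ − 1ξ₂ = 47.1 → ξ₂ = (1·100.1 − 47.1)/1 = 52.97 lbmol/h.
Outlet amounts (n = n₀ + Σ ν·ξ):
  D: 248 − 2(100.1) = 47.86
  E: 0 + 1(100.1) − 1(52.97) = 47.1
  G: 0 + 1(52.97) = 52.97
Total out = 147.9 lbmol/h; y_G = 52.97 / 147.9 = 0.3581.

0.358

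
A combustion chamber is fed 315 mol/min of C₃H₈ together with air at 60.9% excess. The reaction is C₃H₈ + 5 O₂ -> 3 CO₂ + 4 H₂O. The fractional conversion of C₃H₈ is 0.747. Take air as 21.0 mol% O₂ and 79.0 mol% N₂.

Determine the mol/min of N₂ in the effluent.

Stoichiometric O₂ = 5 × 315 = 1575 mol/min; O₂ fed = 1575 × 1.609 = 2534 mol/min.
N₂ fed = 2534 × 79/21 = 9533 mol/min.
Fuel reacted = 0.747 × 315 → ξ = 235.3 mol/min.
Outlet (n = n₀ + ν ξ):
  C₃H₈: 315 − 1(235.3) = 79.69
  O₂: 2534 − 5(235.3) = 1358
  N₂: 9533 (inert)
  CO₂: 0 + 3(235.3) = 705.9
  H₂O: 0 + 4(235.3) = 941.2

9530 mol/min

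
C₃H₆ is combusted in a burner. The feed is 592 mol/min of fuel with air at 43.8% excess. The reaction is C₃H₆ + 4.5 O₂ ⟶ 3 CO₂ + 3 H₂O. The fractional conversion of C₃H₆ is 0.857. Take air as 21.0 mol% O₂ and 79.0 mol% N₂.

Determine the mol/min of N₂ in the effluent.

14400 mol/min

Stoichiometric O₂ = 4.5 × 592 = 2664 mol/min; O₂ fed = 2664 × 1.438 = 3831 mol/min.
N₂ fed = 3831 × 79/21 = 14410 mol/min.
Fuel reacted = 0.857 × 592 → ξ = 507.3 mol/min.
Outlet (n = n₀ + ν ξ):
  C₃H₆: 592 − 1(507.3) = 84.66
  O₂: 3831 − 4.5(507.3) = 1548
  N₂: 14410 (inert)
  CO₂: 0 + 3(507.3) = 1522
  H₂O: 0 + 3(507.3) = 1522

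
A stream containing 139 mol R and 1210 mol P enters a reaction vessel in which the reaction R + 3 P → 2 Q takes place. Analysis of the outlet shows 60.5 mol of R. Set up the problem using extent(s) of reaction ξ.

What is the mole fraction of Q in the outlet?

0.132

For R: n = n₀ − 1ξ → 60.5 = 139 − 1ξ, giving ξ = 78.5 mol.
Outlet amounts (n = n₀ + ν ξ):
  R: 139 − 1(78.5) = 60.5
  P: 1210 − 3(78.5) = 974.5
  Q: 0 + 2(78.5) = 157
Total out = 1192 mol; y_Q = 157 / 1192 = 0.1317.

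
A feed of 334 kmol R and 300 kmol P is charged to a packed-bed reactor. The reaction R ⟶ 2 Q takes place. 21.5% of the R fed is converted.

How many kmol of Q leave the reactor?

R reacted = 0.215 × 334 = 71.81 kmol; ν_R = −1, so ξ = 71.81/1 = 71.81 kmol.
Outlet amounts (n = n₀ + ν ξ):
  R: 334 − 1(71.81) = 262.2
  Q: 0 + 2(71.81) = 143.6
  P: 300 (inert)

144 kmol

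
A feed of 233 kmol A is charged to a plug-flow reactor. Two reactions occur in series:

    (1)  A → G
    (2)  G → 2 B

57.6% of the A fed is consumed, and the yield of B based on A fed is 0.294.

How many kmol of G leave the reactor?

Conversion of A: A consumed = 1ξ₁ = 0.576 × 233 → ξ₁ = 134.2 kmol.
Yield of B: 2ξ₂ / 233 = 0.294 → ξ₂ = 34.25 kmol.
Outlet amounts (n = n₀ + Σ ν·ξ):
  A: 233 − 1(134.2) = 98.79
  G: 0 + 1(134.2) − 1(34.25) = 99.96
  B: 0 + 2(34.25) = 68.5

100 kmol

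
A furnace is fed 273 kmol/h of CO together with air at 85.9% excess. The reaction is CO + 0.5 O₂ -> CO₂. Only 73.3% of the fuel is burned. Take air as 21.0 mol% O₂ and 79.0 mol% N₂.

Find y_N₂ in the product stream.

0.691

Stoichiometric O₂ = 0.5 × 273 = 136.5 kmol/h; O₂ fed = 136.5 × 1.859 = 253.8 kmol/h.
N₂ fed = 253.8 × 79/21 = 954.6 kmol/h.
Fuel reacted = 0.733 × 273 → ξ = 200.1 kmol/h.
Outlet (n = n₀ + ν ξ):
  CO: 273 − 1(200.1) = 72.89
  O₂: 253.8 − 0.5(200.1) = 153.7
  N₂: 954.6 (inert)
  CO₂: 0 + 1(200.1) = 200.1
Total out = 1381 kmol/h; y_N₂ = 954.6 / 1381 = 0.6911.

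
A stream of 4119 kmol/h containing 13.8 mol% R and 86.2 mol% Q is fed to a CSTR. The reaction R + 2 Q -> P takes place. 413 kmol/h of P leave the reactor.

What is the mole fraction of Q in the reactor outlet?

0.827

For P: n = n₀ + 1ξ → 413 = 0 + 1ξ, giving ξ = 413 kmol/h.
Outlet amounts (n = n₀ + ν ξ):
  R: 568.4 − 1(413) = 155.4
  Q: 3551 − 2(413) = 2725
  P: 0 + 1(413) = 413
Total out = 3293 kmol/h; y_Q = 2725 / 3293 = 0.8274.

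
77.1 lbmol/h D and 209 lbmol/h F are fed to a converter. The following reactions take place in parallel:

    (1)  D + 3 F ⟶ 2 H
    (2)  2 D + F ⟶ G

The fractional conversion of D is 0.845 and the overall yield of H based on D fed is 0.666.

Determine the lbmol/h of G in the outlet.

Yield of H: 2ξ₁ / 77.1 = 0.666 → ξ₁ = 25.67 lbmol/h.
Conversion of D: 1ξ₁ + 2ξ₂ = 0.845 × 77.1 = 65.15 → ξ₂ = 19.74 lbmol/h.
Outlet amounts (n = n₀ + Σ ν·ξ):
  D: 77.1 − 1(25.67) − 2(19.74) = 11.95
  F: 209 − 3(25.67) − 1(19.74) = 112.2
  H: 0 + 2(25.67) = 51.35
  G: 0 + 1(19.74) = 19.74

19.7 lbmol/h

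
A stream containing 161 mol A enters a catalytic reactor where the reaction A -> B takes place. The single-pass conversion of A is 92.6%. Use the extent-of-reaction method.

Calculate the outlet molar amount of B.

149 mol

A reacted = 0.926 × 161 = 149.1 mol; ν_A = −1, so ξ = 149.1/1 = 149.1 mol.
Outlet amounts (n = n₀ + ν ξ):
  A: 161 − 1(149.1) = 11.91
  B: 0 + 1(149.1) = 149.1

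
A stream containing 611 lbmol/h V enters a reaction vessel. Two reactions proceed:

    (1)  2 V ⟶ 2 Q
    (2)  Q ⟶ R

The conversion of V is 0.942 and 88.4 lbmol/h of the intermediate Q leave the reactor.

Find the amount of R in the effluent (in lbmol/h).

Conversion of V: V consumed = 2ξ₁ = 0.942 × 611 → ξ₁ = 287.8 lbmol/h.
Q balance: n_Q = 0 + 2ξ₁ − 1ξ₂ = 88.4 → ξ₂ = (2·287.8 − 88.4)/1 = 487.2 lbmol/h.
Outlet amounts (n = n₀ + Σ ν·ξ):
  V: 611 − 2(287.8) = 35.44
  Q: 0 + 2(287.8) − 1(487.2) = 88.4
  R: 0 + 1(487.2) = 487.2

487 lbmol/h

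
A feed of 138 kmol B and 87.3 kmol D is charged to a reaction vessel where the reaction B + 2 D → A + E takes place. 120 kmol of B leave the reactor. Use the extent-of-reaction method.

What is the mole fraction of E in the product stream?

For B: n = n₀ − 1ξ → 120 = 138 − 1ξ, giving ξ = 18 kmol.
Outlet amounts (n = n₀ + ν ξ):
  B: 138 − 1(18) = 120
  D: 87.3 − 2(18) = 51.3
  A: 0 + 1(18) = 18
  E: 0 + 1(18) = 18
Total out = 207.3 kmol; y_E = 18 / 207.3 = 0.08683.

0.0868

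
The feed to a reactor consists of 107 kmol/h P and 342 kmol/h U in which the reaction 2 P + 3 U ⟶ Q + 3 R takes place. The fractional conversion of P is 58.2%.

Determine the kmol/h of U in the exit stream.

249 kmol/h

P reacted = 0.582 × 107 = 62.27 kmol/h; ν_P = −2, so ξ = 62.27/2 = 31.14 kmol/h.
Outlet amounts (n = n₀ + ν ξ):
  P: 107 − 2(31.14) = 44.73
  U: 342 − 3(31.14) = 248.6
  Q: 0 + 1(31.14) = 31.14
  R: 0 + 3(31.14) = 93.41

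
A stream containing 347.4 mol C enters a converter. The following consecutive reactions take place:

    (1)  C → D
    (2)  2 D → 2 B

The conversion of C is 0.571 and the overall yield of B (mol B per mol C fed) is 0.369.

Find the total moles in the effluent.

Conversion of C: C consumed = 1ξ₁ = 0.571 × 347.4 → ξ₁ = 198.4 mol.
Yield of B: 2ξ₂ / 347.4 = 0.369 → ξ₂ = 64.1 mol.
Outlet amounts (n = n₀ + Σ ν·ξ):
  C: 347.4 − 1(198.4) = 149
  D: 0 + 1(198.4) − 2(64.1) = 70.17
  B: 0 + 2(64.1) = 128.2
Total out = 149 + 70.17 + 128.2 = 347.4 mol.

347 mol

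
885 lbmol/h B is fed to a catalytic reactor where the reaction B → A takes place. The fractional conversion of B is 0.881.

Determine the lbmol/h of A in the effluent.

780 lbmol/h

B reacted = 0.881 × 885 = 779.7 lbmol/h; ν_B = −1, so ξ = 779.7/1 = 779.7 lbmol/h.
Outlet amounts (n = n₀ + ν ξ):
  B: 885 − 1(779.7) = 105.3
  A: 0 + 1(779.7) = 779.7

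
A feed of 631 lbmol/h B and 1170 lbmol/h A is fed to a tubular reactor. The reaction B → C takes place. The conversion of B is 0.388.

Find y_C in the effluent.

B reacted = 0.388 × 631 = 244.8 lbmol/h; ν_B = −1, so ξ = 244.8/1 = 244.8 lbmol/h.
Outlet amounts (n = n₀ + ν ξ):
  B: 631 − 1(244.8) = 386.2
  C: 0 + 1(244.8) = 244.8
  A: 1170 (inert)
Total out = 1801 lbmol/h; y_C = 244.8 / 1801 = 0.1359.

0.136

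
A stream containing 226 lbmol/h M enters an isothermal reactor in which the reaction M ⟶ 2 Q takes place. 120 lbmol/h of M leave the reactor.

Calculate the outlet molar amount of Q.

For M: n = n₀ − 1ξ → 120 = 226 − 1ξ, giving ξ = 106 lbmol/h.
Outlet amounts (n = n₀ + ν ξ):
  M: 226 − 1(106) = 120
  Q: 0 + 2(106) = 212

212 lbmol/h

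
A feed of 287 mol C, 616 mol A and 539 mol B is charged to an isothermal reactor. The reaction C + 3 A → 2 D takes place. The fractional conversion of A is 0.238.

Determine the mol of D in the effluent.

A reacted = 0.238 × 616 = 146.6 mol; ν_A = −3, so ξ = 146.6/3 = 48.87 mol.
Outlet amounts (n = n₀ + ν ξ):
  C: 287 − 1(48.87) = 238.1
  A: 616 − 3(48.87) = 469.4
  D: 0 + 2(48.87) = 97.74
  B: 539 (inert)

97.7 mol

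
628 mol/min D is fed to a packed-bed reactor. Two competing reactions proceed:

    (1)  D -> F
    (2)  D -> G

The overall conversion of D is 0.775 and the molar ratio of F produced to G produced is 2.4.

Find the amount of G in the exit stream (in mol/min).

143 mol/min

Conversion of D: D consumed = 0.775 × 628 = 486.7 mol/min = 1ξ₁ + 1ξ₂.
Selectivity: 1ξ₁ / (1ξ₂) = 2.4 → ξ₁ = 2.4 ξ₂.
Substitute: (1·2.4 + 1) ξ₂ = 486.7 → ξ₂ = 143.1 mol/min, ξ₁ = 343.6 mol/min.
Outlet amounts (n = n₀ + Σ ν·ξ):
  D: 628 − 1(343.6) − 1(143.1) = 141.3
  F: 0 + 1(343.6) = 343.6
  G: 0 + 1(143.1) = 143.1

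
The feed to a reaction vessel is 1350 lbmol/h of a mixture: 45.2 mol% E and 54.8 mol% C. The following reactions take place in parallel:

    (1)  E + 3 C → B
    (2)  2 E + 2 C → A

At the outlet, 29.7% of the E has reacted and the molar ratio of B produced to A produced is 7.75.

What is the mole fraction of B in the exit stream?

0.167

Conversion of E: E consumed = 0.297 × 610.2 = 181.2 lbmol/h = 1ξ₁ + 2ξ₂.
Selectivity: 1ξ₁ / (1ξ₂) = 7.75 → ξ₁ = 7.75 ξ₂.
Substitute: (1·7.75 + 2) ξ₂ = 181.2 → ξ₂ = 18.59 lbmol/h, ξ₁ = 144.1 lbmol/h.
Outlet amounts (n = n₀ + Σ ν·ξ):
  E: 610.2 − 1(144.1) − 2(18.59) = 429
  C: 739.8 − 3(144.1) − 2(18.59) = 270.5
  B: 0 + 1(144.1) = 144.1
  A: 0 + 1(18.59) = 18.59
Total out = 862.1 lbmol/h; y_B = 144.1 / 862.1 = 0.1671.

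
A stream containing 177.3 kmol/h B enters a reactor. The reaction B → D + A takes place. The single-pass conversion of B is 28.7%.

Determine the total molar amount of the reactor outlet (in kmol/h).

B reacted = 0.287 × 177.3 = 50.89 kmol/h; ν_B = −1, so ξ = 50.89/1 = 50.89 kmol/h.
Outlet amounts (n = n₀ + ν ξ):
  B: 177.3 − 1(50.89) = 126.4
  D: 0 + 1(50.89) = 50.89
  A: 0 + 1(50.89) = 50.89
Total out = 126.4 + 50.89 + 50.89 = 228.2 kmol/h.

228 kmol/h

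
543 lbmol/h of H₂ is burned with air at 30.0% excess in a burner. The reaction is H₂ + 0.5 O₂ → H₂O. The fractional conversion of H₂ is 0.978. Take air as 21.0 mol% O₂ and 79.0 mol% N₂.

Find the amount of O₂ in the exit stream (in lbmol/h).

Stoichiometric O₂ = 0.5 × 543 = 271.5 lbmol/h; O₂ fed = 271.5 × 1.300 = 352.9 lbmol/h.
N₂ fed = 352.9 × 79/21 = 1328 lbmol/h.
Fuel reacted = 0.978 × 543 → ξ = 531.1 lbmol/h.
Outlet (n = n₀ + ν ξ):
  H₂: 543 − 1(531.1) = 11.95
  O₂: 352.9 − 0.5(531.1) = 87.42
  N₂: 1328 (inert)
  H₂O: 0 + 1(531.1) = 531.1

87.4 lbmol/h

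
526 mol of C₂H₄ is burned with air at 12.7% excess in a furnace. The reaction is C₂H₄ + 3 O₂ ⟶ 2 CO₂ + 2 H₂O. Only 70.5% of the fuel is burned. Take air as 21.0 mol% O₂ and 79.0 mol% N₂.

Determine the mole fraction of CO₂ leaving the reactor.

Stoichiometric O₂ = 3 × 526 = 1578 mol; O₂ fed = 1578 × 1.127 = 1778 mol.
N₂ fed = 1778 × 79/21 = 6690 mol.
Fuel reacted = 0.705 × 526 → ξ = 370.8 mol.
Outlet (n = n₀ + ν ξ):
  C₂H₄: 526 − 1(370.8) = 155.2
  O₂: 1778 − 3(370.8) = 665.9
  N₂: 6690 (inert)
  CO₂: 0 + 2(370.8) = 741.7
  H₂O: 0 + 2(370.8) = 741.7
Total out = 8995 mol; y_CO₂ = 741.7 / 8995 = 0.08246.

0.0825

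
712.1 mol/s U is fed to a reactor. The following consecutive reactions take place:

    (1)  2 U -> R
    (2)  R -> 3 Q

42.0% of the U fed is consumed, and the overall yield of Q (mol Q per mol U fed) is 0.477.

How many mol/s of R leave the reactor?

Conversion of U: U consumed = 2ξ₁ = 0.42 × 712.1 → ξ₁ = 149.5 mol/s.
Yield of Q: 3ξ₂ / 712.1 = 0.477 → ξ₂ = 113.2 mol/s.
Outlet amounts (n = n₀ + Σ ν·ξ):
  U: 712.1 − 2(149.5) = 413
  R: 0 + 1(149.5) − 1(113.2) = 36.32
  Q: 0 + 3(113.2) = 339.7

36.3 mol/s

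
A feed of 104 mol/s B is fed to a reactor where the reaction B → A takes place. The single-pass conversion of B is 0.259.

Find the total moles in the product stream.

B reacted = 0.259 × 104 = 26.94 mol/s; ν_B = −1, so ξ = 26.94/1 = 26.94 mol/s.
Outlet amounts (n = n₀ + ν ξ):
  B: 104 − 1(26.94) = 77.06
  A: 0 + 1(26.94) = 26.94
Total out = 77.06 + 26.94 = 104 mol/s.

104 mol/s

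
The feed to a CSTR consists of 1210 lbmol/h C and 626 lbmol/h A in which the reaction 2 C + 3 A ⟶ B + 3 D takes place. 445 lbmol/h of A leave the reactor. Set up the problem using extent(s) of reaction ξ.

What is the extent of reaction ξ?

For A: n = n₀ − 3ξ → 445 = 626 − 3ξ, giving ξ = 60.33 lbmol/h.
Outlet amounts (n = n₀ + ν ξ):
  C: 1210 − 2(60.33) = 1089
  A: 626 − 3(60.33) = 445
  B: 0 + 1(60.33) = 60.33
  D: 0 + 3(60.33) = 181

ξ = 60.3 lbmol/h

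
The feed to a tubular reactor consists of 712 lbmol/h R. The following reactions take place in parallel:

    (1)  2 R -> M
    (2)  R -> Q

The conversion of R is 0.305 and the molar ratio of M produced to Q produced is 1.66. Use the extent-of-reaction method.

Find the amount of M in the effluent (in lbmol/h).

Conversion of R: R consumed = 0.305 × 712 = 217.2 lbmol/h = 2ξ₁ + 1ξ₂.
Selectivity: 1ξ₁ / (1ξ₂) = 1.66 → ξ₁ = 1.66 ξ₂.
Substitute: (2·1.66 + 1) ξ₂ = 217.2 → ξ₂ = 50.27 lbmol/h, ξ₁ = 83.45 lbmol/h.
Outlet amounts (n = n₀ + Σ ν·ξ):
  R: 712 − 2(83.45) − 1(50.27) = 494.8
  M: 0 + 1(83.45) = 83.45
  Q: 0 + 1(50.27) = 50.27

83.4 lbmol/h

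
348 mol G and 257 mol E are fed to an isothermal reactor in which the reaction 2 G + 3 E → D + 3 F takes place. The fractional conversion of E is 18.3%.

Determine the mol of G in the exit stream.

317 mol

E reacted = 0.183 × 257 = 47.03 mol; ν_E = −3, so ξ = 47.03/3 = 15.68 mol.
Outlet amounts (n = n₀ + ν ξ):
  G: 348 − 2(15.68) = 316.6
  E: 257 − 3(15.68) = 210
  D: 0 + 1(15.68) = 15.68
  F: 0 + 3(15.68) = 47.03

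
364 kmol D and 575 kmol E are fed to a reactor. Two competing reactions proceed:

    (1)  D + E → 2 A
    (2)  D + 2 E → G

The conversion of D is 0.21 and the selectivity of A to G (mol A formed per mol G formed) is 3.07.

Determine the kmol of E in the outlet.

468 kmol

Conversion of D: D consumed = 0.21 × 364 = 76.44 kmol = 1ξ₁ + 1ξ₂.
Selectivity: 2ξ₁ / (1ξ₂) = 3.07 → ξ₁ = 1.535 ξ₂.
Substitute: (1·1.535 + 1) ξ₂ = 76.44 → ξ₂ = 30.15 kmol, ξ₁ = 46.29 kmol.
Outlet amounts (n = n₀ + Σ ν·ξ):
  D: 364 − 1(46.29) − 1(30.15) = 287.6
  E: 575 − 1(46.29) − 2(30.15) = 468.4
  A: 0 + 2(46.29) = 92.57
  G: 0 + 1(30.15) = 30.15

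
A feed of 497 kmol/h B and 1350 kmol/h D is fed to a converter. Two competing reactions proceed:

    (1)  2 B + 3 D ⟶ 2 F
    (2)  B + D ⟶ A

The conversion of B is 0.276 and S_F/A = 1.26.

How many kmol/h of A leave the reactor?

Conversion of B: B consumed = 0.276 × 497 = 137.2 kmol/h = 2ξ₁ + 1ξ₂.
Selectivity: 2ξ₁ / (1ξ₂) = 1.26 → ξ₁ = 0.63 ξ₂.
Substitute: (2·0.63 + 1) ξ₂ = 137.2 → ξ₂ = 60.7 kmol/h, ξ₁ = 38.24 kmol/h.
Outlet amounts (n = n₀ + Σ ν·ξ):
  B: 497 − 2(38.24) − 1(60.7) = 359.8
  D: 1350 − 3(38.24) − 1(60.7) = 1175
  F: 0 + 2(38.24) = 76.48
  A: 0 + 1(60.7) = 60.7

60.7 kmol/h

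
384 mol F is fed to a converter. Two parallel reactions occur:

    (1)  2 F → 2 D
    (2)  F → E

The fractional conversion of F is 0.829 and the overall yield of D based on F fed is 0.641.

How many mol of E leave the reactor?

Yield of D: 2ξ₁ / 384 = 0.641 → ξ₁ = 123.1 mol.
Conversion of F: 2ξ₁ + 1ξ₂ = 0.829 × 384 = 318.3 → ξ₂ = 72.19 mol.
Outlet amounts (n = n₀ + Σ ν·ξ):
  F: 384 − 2(123.1) − 1(72.19) = 65.66
  D: 0 + 2(123.1) = 246.1
  E: 0 + 1(72.19) = 72.19

72.2 mol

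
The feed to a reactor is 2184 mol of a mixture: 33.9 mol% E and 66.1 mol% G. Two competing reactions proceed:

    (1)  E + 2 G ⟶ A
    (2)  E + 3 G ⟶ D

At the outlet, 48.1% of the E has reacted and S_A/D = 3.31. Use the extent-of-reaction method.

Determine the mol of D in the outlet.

Conversion of E: E consumed = 0.481 × 740.4 = 356.1 mol = 1ξ₁ + 1ξ₂.
Selectivity: 1ξ₁ / (1ξ₂) = 3.31 → ξ₁ = 3.31 ξ₂.
Substitute: (1·3.31 + 1) ξ₂ = 356.1 → ξ₂ = 82.63 mol, ξ₁ = 273.5 mol.
Outlet amounts (n = n₀ + Σ ν·ξ):
  E: 740.4 − 1(273.5) − 1(82.63) = 384.3
  G: 1444 − 2(273.5) − 3(82.63) = 648.8
  A: 0 + 1(273.5) = 273.5
  D: 0 + 1(82.63) = 82.63

82.6 mol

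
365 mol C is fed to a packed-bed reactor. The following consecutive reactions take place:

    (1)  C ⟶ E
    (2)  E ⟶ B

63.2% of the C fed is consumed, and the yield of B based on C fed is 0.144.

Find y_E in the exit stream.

0.488

Conversion of C: C consumed = 1ξ₁ = 0.632 × 365 → ξ₁ = 230.7 mol.
Yield of B: 1ξ₂ / 365 = 0.144 → ξ₂ = 52.56 mol.
Outlet amounts (n = n₀ + Σ ν·ξ):
  C: 365 − 1(230.7) = 134.3
  E: 0 + 1(230.7) − 1(52.56) = 178.1
  B: 0 + 1(52.56) = 52.56
Total out = 365 mol; y_E = 178.1 / 365 = 0.488.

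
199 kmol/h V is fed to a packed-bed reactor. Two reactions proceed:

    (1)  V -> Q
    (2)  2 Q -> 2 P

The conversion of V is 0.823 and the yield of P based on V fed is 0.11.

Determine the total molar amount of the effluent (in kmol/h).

199 kmol/h

Conversion of V: V consumed = 1ξ₁ = 0.823 × 199 → ξ₁ = 163.8 kmol/h.
Yield of P: 2ξ₂ / 199 = 0.11 → ξ₂ = 10.95 kmol/h.
Outlet amounts (n = n₀ + Σ ν·ξ):
  V: 199 − 1(163.8) = 35.22
  Q: 0 + 1(163.8) − 2(10.95) = 141.9
  P: 0 + 2(10.95) = 21.89
Total out = 35.22 + 141.9 + 21.89 = 199 kmol/h.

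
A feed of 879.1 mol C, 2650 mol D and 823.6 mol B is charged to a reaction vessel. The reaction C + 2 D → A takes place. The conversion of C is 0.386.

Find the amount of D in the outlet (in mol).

1970 mol

C reacted = 0.386 × 879.1 = 339.3 mol; ν_C = −1, so ξ = 339.3/1 = 339.3 mol.
Outlet amounts (n = n₀ + ν ξ):
  C: 879.1 − 1(339.3) = 539.8
  D: 2650 − 2(339.3) = 1971
  A: 0 + 1(339.3) = 339.3
  B: 823.6 (inert)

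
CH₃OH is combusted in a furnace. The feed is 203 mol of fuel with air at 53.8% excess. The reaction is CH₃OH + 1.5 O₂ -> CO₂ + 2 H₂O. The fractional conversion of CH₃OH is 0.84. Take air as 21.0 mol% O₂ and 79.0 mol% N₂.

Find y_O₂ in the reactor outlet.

Stoichiometric O₂ = 1.5 × 203 = 304.5 mol; O₂ fed = 304.5 × 1.538 = 468.3 mol.
N₂ fed = 468.3 × 79/21 = 1762 mol.
Fuel reacted = 0.84 × 203 → ξ = 170.5 mol.
Outlet (n = n₀ + ν ξ):
  CH₃OH: 203 − 1(170.5) = 32.48
  O₂: 468.3 − 1.5(170.5) = 212.5
  N₂: 1762 (inert)
  CO₂: 0 + 1(170.5) = 170.5
  H₂O: 0 + 2(170.5) = 341
Total out = 2518 mol; y_O₂ = 212.5 / 2518 = 0.0844.

0.0844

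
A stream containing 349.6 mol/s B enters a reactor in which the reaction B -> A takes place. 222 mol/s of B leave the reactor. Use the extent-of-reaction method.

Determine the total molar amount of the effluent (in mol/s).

350 mol/s

For B: n = n₀ − 1ξ → 222 = 349.6 − 1ξ, giving ξ = 127.6 mol/s.
Outlet amounts (n = n₀ + ν ξ):
  B: 349.6 − 1(127.6) = 222
  A: 0 + 1(127.6) = 127.6
Total out = 222 + 127.6 = 349.6 mol/s.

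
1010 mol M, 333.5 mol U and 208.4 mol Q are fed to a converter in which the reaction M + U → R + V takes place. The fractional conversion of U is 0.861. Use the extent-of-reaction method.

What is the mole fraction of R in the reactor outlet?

U reacted = 0.861 × 333.5 = 287.1 mol; ν_U = −1, so ξ = 287.1/1 = 287.1 mol.
Outlet amounts (n = n₀ + ν ξ):
  M: 1010 − 1(287.1) = 722.9
  U: 333.5 − 1(287.1) = 46.36
  R: 0 + 1(287.1) = 287.1
  V: 0 + 1(287.1) = 287.1
  Q: 208.4 (inert)
Total out = 1552 mol; y_R = 287.1 / 1552 = 0.185.

0.185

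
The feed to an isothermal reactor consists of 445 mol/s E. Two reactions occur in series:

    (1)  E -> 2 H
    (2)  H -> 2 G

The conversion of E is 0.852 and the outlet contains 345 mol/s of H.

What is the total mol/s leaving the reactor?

1240 mol/s

Conversion of E: E consumed = 1ξ₁ = 0.852 × 445 → ξ₁ = 379.1 mol/s.
H balance: n_H = 0 + 2ξ₁ − 1ξ₂ = 345 → ξ₂ = (2·379.1 − 345)/1 = 413.3 mol/s.
Outlet amounts (n = n₀ + Σ ν·ξ):
  E: 445 − 1(379.1) = 65.86
  H: 0 + 2(379.1) − 1(413.3) = 345
  G: 0 + 2(413.3) = 826.6
Total out = 65.86 + 345 + 826.6 = 1237 mol/s.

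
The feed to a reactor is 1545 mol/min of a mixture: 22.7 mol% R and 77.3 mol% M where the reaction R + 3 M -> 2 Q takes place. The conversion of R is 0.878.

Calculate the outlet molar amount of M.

271 mol/min

R reacted = 0.878 × 350.7 = 307.9 mol/min; ν_R = −1, so ξ = 307.9/1 = 307.9 mol/min.
Outlet amounts (n = n₀ + ν ξ):
  R: 350.7 − 1(307.9) = 42.79
  M: 1194 − 3(307.9) = 270.5
  Q: 0 + 2(307.9) = 615.9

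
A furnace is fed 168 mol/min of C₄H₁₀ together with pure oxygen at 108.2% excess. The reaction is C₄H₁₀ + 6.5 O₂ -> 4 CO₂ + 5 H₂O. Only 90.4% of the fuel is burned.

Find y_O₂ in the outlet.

0.482

Stoichiometric O₂ = 6.5 × 168 = 1092 mol/min; O₂ fed = 1092 × 2.082 = 2274 mol/min.
Fuel reacted = 0.904 × 168 → ξ = 151.9 mol/min.
Outlet (n = n₀ + ν ξ):
  C₄H₁₀: 168 − 1(151.9) = 16.13
  O₂: 2274 − 6.5(151.9) = 1286
  CO₂: 0 + 4(151.9) = 607.5
  H₂O: 0 + 5(151.9) = 759.4
Total out = 2669 mol/min; y_O₂ = 1286 / 2669 = 0.4819.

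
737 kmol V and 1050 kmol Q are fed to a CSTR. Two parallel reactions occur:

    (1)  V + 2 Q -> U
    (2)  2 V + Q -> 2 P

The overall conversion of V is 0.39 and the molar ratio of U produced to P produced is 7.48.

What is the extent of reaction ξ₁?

ξ₁ = 254 kmol

Conversion of V: V consumed = 0.39 × 737 = 287.4 kmol = 1ξ₁ + 2ξ₂.
Selectivity: 1ξ₁ / (2ξ₂) = 7.48 → ξ₁ = 14.96 ξ₂.
Substitute: (1·14.96 + 2) ξ₂ = 287.4 → ξ₂ = 16.95 kmol, ξ₁ = 253.5 kmol.
Outlet amounts (n = n₀ + Σ ν·ξ):
  V: 737 − 1(253.5) − 2(16.95) = 449.6
  Q: 1050 − 2(253.5) − 1(16.95) = 526
  U: 0 + 1(253.5) = 253.5
  P: 0 + 2(16.95) = 33.9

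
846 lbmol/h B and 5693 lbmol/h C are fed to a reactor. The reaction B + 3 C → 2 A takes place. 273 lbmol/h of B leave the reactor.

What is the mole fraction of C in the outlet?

0.737

For B: n = n₀ − 1ξ → 273 = 846 − 1ξ, giving ξ = 573 lbmol/h.
Outlet amounts (n = n₀ + ν ξ):
  B: 846 − 1(573) = 273
  C: 5693 − 3(573) = 3974
  A: 0 + 2(573) = 1146
Total out = 5393 lbmol/h; y_C = 3974 / 5393 = 0.7369.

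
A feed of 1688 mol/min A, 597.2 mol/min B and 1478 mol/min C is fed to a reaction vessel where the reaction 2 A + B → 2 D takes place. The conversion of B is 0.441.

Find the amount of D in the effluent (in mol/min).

527 mol/min

B reacted = 0.441 × 597.2 = 263.4 mol/min; ν_B = −1, so ξ = 263.4/1 = 263.4 mol/min.
Outlet amounts (n = n₀ + ν ξ):
  A: 1688 − 2(263.4) = 1161
  B: 597.2 − 1(263.4) = 333.8
  D: 0 + 2(263.4) = 526.7
  C: 1478 (inert)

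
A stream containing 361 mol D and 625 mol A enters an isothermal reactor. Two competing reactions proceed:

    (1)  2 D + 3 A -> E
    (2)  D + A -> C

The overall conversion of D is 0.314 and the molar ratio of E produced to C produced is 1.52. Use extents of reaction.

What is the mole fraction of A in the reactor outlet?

Conversion of D: D consumed = 0.314 × 361 = 113.4 mol = 2ξ₁ + 1ξ₂.
Selectivity: 1ξ₁ / (1ξ₂) = 1.52 → ξ₁ = 1.52 ξ₂.
Substitute: (2·1.52 + 1) ξ₂ = 113.4 → ξ₂ = 28.06 mol, ξ₁ = 42.65 mol.
Outlet amounts (n = n₀ + Σ ν·ξ):
  D: 361 − 2(42.65) − 1(28.06) = 247.6
  A: 625 − 3(42.65) − 1(28.06) = 469
  E: 0 + 1(42.65) = 42.65
  C: 0 + 1(28.06) = 28.06
Total out = 787.3 mol; y_A = 469 / 787.3 = 0.5957.

0.596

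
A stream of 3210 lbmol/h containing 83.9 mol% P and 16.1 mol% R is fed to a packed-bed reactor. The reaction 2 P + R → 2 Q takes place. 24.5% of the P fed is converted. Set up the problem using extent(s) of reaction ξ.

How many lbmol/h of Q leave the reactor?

P reacted = 0.245 × 2693 = 659.8 lbmol/h; ν_P = −2, so ξ = 659.8/2 = 329.9 lbmol/h.
Outlet amounts (n = n₀ + ν ξ):
  P: 2693 − 2(329.9) = 2033
  R: 516.8 − 1(329.9) = 186.9
  Q: 0 + 2(329.9) = 659.8

660 lbmol/h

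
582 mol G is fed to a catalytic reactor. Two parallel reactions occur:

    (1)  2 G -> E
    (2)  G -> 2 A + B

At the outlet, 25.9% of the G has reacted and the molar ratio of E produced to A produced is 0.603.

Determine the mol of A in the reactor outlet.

Conversion of G: G consumed = 0.259 × 582 = 150.7 mol = 2ξ₁ + 1ξ₂.
Selectivity: 1ξ₁ / (2ξ₂) = 0.603 → ξ₁ = 1.206 ξ₂.
Substitute: (2·1.206 + 1) ξ₂ = 150.7 → ξ₂ = 44.18 mol, ξ₁ = 53.28 mol.
Outlet amounts (n = n₀ + Σ ν·ξ):
  G: 582 − 2(53.28) − 1(44.18) = 431.3
  E: 0 + 1(53.28) = 53.28
  A: 0 + 2(44.18) = 88.36
  B: 0 + 1(44.18) = 44.18

88.4 mol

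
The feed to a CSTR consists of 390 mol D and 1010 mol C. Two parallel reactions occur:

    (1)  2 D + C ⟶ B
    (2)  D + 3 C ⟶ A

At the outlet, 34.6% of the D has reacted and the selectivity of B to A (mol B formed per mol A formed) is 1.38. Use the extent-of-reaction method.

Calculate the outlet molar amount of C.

Conversion of D: D consumed = 0.346 × 390 = 134.9 mol = 2ξ₁ + 1ξ₂.
Selectivity: 1ξ₁ / (1ξ₂) = 1.38 → ξ₁ = 1.38 ξ₂.
Substitute: (2·1.38 + 1) ξ₂ = 134.9 → ξ₂ = 35.89 mol, ξ₁ = 49.53 mol.
Outlet amounts (n = n₀ + Σ ν·ξ):
  D: 390 − 2(49.53) − 1(35.89) = 255.1
  C: 1010 − 1(49.53) − 3(35.89) = 852.8
  B: 0 + 1(49.53) = 49.53
  A: 0 + 1(35.89) = 35.89

853 mol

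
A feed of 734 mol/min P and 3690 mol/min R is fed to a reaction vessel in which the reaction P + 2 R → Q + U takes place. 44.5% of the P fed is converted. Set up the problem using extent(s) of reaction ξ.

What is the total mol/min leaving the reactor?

4100 mol/min

P reacted = 0.445 × 734 = 326.6 mol/min; ν_P = −1, so ξ = 326.6/1 = 326.6 mol/min.
Outlet amounts (n = n₀ + ν ξ):
  P: 734 − 1(326.6) = 407.4
  R: 3690 − 2(326.6) = 3037
  Q: 0 + 1(326.6) = 326.6
  U: 0 + 1(326.6) = 326.6
Total out = 407.4 + 3037 + 326.6 + 326.6 = 4097 mol/min.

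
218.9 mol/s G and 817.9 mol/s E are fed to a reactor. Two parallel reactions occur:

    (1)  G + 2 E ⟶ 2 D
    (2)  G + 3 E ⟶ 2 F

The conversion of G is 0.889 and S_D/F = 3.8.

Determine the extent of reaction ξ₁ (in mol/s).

ξ₁ = 154 mol/s

Conversion of G: G consumed = 0.889 × 218.9 = 194.6 mol/s = 1ξ₁ + 1ξ₂.
Selectivity: 2ξ₁ / (2ξ₂) = 3.8 → ξ₁ = 3.8 ξ₂.
Substitute: (1·3.8 + 1) ξ₂ = 194.6 → ξ₂ = 40.54 mol/s, ξ₁ = 154.1 mol/s.
Outlet amounts (n = n₀ + Σ ν·ξ):
  G: 218.9 − 1(154.1) − 1(40.54) = 24.3
  E: 817.9 − 2(154.1) − 3(40.54) = 388.2
  D: 0 + 2(154.1) = 308.1
  F: 0 + 2(40.54) = 81.08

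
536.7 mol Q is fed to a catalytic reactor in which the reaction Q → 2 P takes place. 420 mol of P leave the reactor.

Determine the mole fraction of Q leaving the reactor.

0.438

For P: n = n₀ + 2ξ → 420 = 0 + 2ξ, giving ξ = 210 mol.
Outlet amounts (n = n₀ + ν ξ):
  Q: 536.7 − 1(210) = 326.7
  P: 0 + 2(210) = 420
Total out = 746.7 mol; y_Q = 326.7 / 746.7 = 0.4375.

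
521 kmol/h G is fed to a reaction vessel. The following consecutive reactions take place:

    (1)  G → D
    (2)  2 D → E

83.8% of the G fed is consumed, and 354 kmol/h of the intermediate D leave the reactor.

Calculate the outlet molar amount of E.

Conversion of G: G consumed = 1ξ₁ = 0.838 × 521 → ξ₁ = 436.6 kmol/h.
D balance: n_D = 0 + 1ξ₁ − 2ξ₂ = 354 → ξ₂ = (1·436.6 − 354)/2 = 41.3 kmol/h.
Outlet amounts (n = n₀ + Σ ν·ξ):
  G: 521 − 1(436.6) = 84.4
  D: 0 + 1(436.6) − 2(41.3) = 354
  E: 0 + 1(41.3) = 41.3

41.3 kmol/h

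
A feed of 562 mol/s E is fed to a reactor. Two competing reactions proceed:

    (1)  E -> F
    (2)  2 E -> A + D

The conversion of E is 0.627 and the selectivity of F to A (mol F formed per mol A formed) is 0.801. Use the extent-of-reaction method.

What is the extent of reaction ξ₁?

ξ₁ = 101 mol/s

Conversion of E: E consumed = 0.627 × 562 = 352.4 mol/s = 1ξ₁ + 2ξ₂.
Selectivity: 1ξ₁ / (1ξ₂) = 0.801 → ξ₁ = 0.801 ξ₂.
Substitute: (1·0.801 + 2) ξ₂ = 352.4 → ξ₂ = 125.8 mol/s, ξ₁ = 100.8 mol/s.
Outlet amounts (n = n₀ + Σ ν·ξ):
  E: 562 − 1(100.8) − 2(125.8) = 209.6
  F: 0 + 1(100.8) = 100.8
  A: 0 + 1(125.8) = 125.8
  D: 0 + 1(125.8) = 125.8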